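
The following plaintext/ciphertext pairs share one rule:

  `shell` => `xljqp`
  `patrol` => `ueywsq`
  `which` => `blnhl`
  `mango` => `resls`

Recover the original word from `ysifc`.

today

Shifts by position in shell: pos 0: s→x (+5), pos 1: h→l (+4), pos 2: e→j (+5), pos 3: l→q (+5), pos 4: l→p (+4) — repeating every 3. It's a Vigenère-style cipher with numeric key [5,4,5]: position i shifts by key[i mod 3].
Reversing it on ysifc: y−5=t, s−4=o, i−5=d, f−5=a, c−4=y.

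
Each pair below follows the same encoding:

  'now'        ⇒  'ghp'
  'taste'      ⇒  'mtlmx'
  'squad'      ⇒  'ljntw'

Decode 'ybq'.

fix

Compare letters: n→g is +19, o→h is +19, w→p is +19 — a constant shift. It's a constant shift of +19 (ROT19).
Undoing it on ybq: y−19=f, b−19=i, q−19=x.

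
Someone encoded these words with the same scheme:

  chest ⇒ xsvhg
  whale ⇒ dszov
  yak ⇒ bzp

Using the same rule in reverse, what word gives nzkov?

Each pair mirrors across the alphabet (c↔x, h↔s, e↔v): positions sum to 25. Each letter is replaced by its mirror in the alphabet: a↔z, b↔y, c↔x, and so on (the Atbash cipher).
Reversing it on nzkov: n↔m, z↔a, k↔p, o↔l, v↔e.

maple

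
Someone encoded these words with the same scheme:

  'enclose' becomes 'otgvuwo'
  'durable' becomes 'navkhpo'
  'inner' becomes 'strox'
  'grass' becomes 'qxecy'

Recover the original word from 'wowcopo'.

missile

Shifts by position in enclose: pos 0: e→o (+10), pos 1: n→t (+6), pos 2: c→g (+4), pos 3: l→v (+10), pos 4: o→u (+6), pos 5: s→w (+4) — repeating every 3. It's a Vigenère-style cipher with numeric key [10,6,4]: position i shifts by key[i mod 3].
Undoing it on wowcopo: w−10=m, o−6=i, w−4=s, c−10=s, o−6=i, p−4=l, o−10=e.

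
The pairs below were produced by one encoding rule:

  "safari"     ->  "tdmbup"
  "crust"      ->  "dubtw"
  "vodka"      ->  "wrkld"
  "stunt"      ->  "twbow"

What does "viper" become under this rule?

wlwfu

Shifts by position in safari: pos 0: s→t (+1), pos 1: a→d (+3), pos 2: f→m (+7), pos 3: a→b (+1), pos 4: r→u (+3), pos 5: i→p (+7) — repeating every 3. A repeating key of period 3 is used — shifts +1, +3, +7 over and over.
On viper: v+1=w, i+3=l, p+7=w, e+1=f, r+3=u.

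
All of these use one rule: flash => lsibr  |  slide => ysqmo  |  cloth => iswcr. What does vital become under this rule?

In flash: f→l is +6, l→s is +7, a→i is +8, s→b is +9 — the shift increases by 1 each position. Letter i (0-indexed) is shifted by i+6, so successive shifts are 6, 7, 8, ….
On vital: v+6=b, i+7=p, t+8=b, a+9=j, l+10=v.

bpbjv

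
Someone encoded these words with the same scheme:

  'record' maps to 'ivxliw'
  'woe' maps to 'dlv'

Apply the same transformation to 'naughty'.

Letters are reflected about the middle of the alphabet (position → 25−position): Atbash.
Applying it to naughty: n↔m, a↔z, u↔f, g↔t, h↔s, t↔g, y↔b.

mzftsgb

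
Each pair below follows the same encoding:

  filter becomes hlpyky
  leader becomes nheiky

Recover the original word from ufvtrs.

scroll

In filter: f→h is +2, i→l is +3, l→p is +4, t→y is +5 — the shift increases by 1 each position. The shift increases by 1 at each position, starting from +2: 2, 3, 4, ….
Undoing it on ufvtrs: u−2=s, f−3=c, v−4=r, t−5=o, r−6=l, s−7=l.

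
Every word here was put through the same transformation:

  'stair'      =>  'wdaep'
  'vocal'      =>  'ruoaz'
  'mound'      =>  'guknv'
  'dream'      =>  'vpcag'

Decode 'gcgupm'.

s(18)→w(22) and t(19)→d(3) fit y≡7x+0 (mod 26); the inverse of 7 mod 26 is 15. Treating letters as 0–25, the rule is x ↦ 7x + 0 (mod 26).
Reversing it on gcgupm: g(6)→15·(6−0)≡12=m; c(2)→15·(2−0)≡4=e; g(6)→15·(6−0)≡12=m; u(20)→15·(20−0)≡14=o; p(15)→15·(15−0)≡17=r; m(12)→15·(12−0)≡24=y (all mod 26).

memory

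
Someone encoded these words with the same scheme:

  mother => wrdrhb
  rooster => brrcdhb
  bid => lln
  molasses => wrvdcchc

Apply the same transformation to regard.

The shift depends on letter class: consonant m→w is +10, but vowel o→r is +3. Vowels shift forward by 3 and consonants shift forward by 10.
On regard: r(cons)+10=b, e(vowel)+3=h, g(cons)+10=q, a(vowel)+3=d, r(cons)+10=b, d(cons)+10=n.

bhqdbn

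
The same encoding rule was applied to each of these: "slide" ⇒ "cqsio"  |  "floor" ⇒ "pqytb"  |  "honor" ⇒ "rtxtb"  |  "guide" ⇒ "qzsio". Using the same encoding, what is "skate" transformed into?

cpkyo

It's a Vigenère-style cipher with numeric key [10,5]: position i shifts by key[i mod 2].
Applying it to skate: s+10=c, k+5=p, a+10=k, t+5=y, e+10=o.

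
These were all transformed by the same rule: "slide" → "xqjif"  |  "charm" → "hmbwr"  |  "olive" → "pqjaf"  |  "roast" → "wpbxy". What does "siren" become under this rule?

Vowels shift forward by 1 and consonants shift forward by 5.
For siren: s(cons)+5=x, i(vowel)+1=j, r(cons)+5=w, e(vowel)+1=f, n(cons)+5=s.

xjwfs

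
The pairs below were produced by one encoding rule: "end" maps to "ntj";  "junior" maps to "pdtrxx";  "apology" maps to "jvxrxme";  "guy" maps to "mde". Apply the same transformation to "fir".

The shift depends on letter class: consonant n→t is +6, but vowel e→n is +9. Two shifts are in play — +9 for a/e/i/o/u, +6 for every other letter.
On fir: f(cons)+6=l, i(vowel)+9=r, r(cons)+6=x.

lrx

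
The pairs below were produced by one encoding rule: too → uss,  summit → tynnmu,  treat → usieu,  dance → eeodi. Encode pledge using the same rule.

The shift depends on letter class: consonant t→u is +1, but vowel o→s is +4. Two shifts are in play — +4 for a/e/i/o/u, +1 for every other letter.
For pledge: p(cons)+1=q, l(cons)+1=m, e(vowel)+4=i, d(cons)+1=e, g(cons)+1=h, e(vowel)+4=i.

qmiehi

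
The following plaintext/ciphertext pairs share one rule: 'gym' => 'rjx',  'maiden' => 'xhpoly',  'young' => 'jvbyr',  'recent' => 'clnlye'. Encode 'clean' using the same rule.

Two shifts are in play — +7 for a/e/i/o/u, +11 for every other letter.
For clean: c(cons)+11=n, l(cons)+11=w, e(vowel)+7=l, a(vowel)+7=h, n(cons)+11=y.

nwlhy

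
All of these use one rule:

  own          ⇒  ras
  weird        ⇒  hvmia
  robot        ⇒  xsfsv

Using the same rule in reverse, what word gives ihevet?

parade

The output letters match the input read backwards, each shifted +4: own reversed is nwo. The word is reversed, then every letter is shifted forward by 4.
Undoing it on ihevet: shift back: i−4=e, h−4=d, e−4=a, v−4=r, e−4=a, t−4=p → edarap; then reverse → parade.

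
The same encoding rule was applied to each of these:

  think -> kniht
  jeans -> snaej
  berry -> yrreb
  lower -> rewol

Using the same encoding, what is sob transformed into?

bos

The output letters match the input read backwards: think reversed is kniht. The word is simply reversed.
For sob: reverse → bos.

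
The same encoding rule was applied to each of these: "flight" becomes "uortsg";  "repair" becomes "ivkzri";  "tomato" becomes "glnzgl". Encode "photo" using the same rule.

Each pair mirrors across the alphabet (f↔u, l↔o, i↔r): positions sum to 25. Letters are reflected about the middle of the alphabet (position → 25−position): Atbash.
On photo: p↔k, h↔s, o↔l, t↔g, o↔l.

kslgl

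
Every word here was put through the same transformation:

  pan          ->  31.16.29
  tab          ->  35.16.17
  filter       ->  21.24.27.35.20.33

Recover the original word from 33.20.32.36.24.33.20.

require

The number is (letter's place in the alphabet, a=1) + 15.
Reversing it on 33.20.32.36.24.33.20: 33→(33−15)÷1=18=r, 20→(20−15)÷1=5=e, 32→(32−15)÷1=17=q, 36→(36−15)÷1=21=u, 24→(24−15)÷1=9=i, 33→(33−15)÷1=18=r, 20→(20−15)÷1=5=e.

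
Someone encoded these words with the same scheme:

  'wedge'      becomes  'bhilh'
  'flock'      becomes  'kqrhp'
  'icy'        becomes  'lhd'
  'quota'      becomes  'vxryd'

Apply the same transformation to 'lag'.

The shift depends on letter class: consonant w→b is +5, but vowel e→h is +3. The rule splits by letter class: vowels +3, consonants +5.
On lag: l(cons)+5=q, a(vowel)+3=d, g(cons)+5=l.

qdl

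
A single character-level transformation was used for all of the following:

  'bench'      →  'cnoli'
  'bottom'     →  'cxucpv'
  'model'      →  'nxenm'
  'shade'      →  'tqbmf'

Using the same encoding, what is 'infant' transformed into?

jwgjoc

The shifts repeat in a cycle of length 2: positions 0,1,… shift by +1, +9, then the pattern repeats.
For infant: i+1=j, n+9=w, f+1=g, a+9=j, n+1=o, t+9=c.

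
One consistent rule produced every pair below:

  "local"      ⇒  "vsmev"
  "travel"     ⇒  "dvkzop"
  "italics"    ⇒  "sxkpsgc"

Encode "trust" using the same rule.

Shifts by position in local: pos 0: l→v (+10), pos 1: o→s (+4), pos 2: c→m (+10), pos 3: a→e (+4) — repeating every 2. The shifts repeat in a cycle of length 2: positions 0,1,… shift by +10, +4, then the pattern repeats.
For trust: t+10=d, r+4=v, u+10=e, s+4=w, t+10=d.

dvewd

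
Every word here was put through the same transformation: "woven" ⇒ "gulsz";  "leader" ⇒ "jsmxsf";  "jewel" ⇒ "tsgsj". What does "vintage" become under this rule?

This is an affine cipher: with a=0,…,z=25, each position x becomes (21x+12) mod 26.
For vintage: v(21)→21·21+12≡11=l; i(8)→21·8+12≡24=y; n(13)→21·13+12≡25=z; t(19)→21·19+12≡21=v; a(0)→21·0+12≡12=m; g(6)→21·6+12≡8=i; e(4)→21·4+12≡18=s (all mod 26).

lyzvmis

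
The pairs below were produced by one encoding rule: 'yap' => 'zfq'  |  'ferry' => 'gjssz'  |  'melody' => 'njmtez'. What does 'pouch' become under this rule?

The shift depends on letter class: consonant y→z is +1, but vowel a→f is +5. Two shifts are in play — +5 for a/e/i/o/u, +1 for every other letter.
Applying it to pouch: p(cons)+1=q, o(vowel)+5=t, u(vowel)+5=z, c(cons)+1=d, h(cons)+1=i.

qtzdi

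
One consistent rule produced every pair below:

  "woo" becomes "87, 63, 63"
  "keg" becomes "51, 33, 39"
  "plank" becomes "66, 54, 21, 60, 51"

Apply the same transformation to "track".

78, 72, 21, 27, 51

With a=1..z=26, the number is 3·pos + 18.
For track: t=20→78, r=18→72, a=1→21, c=3→27, k=11→51.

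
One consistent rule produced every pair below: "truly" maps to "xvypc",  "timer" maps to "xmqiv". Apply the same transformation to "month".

It's a constant shift of +4 (ROT4).
Applying it to month: m+4=q, o+4=s, n+4=r, t+4=x, h+4=l.

qsrxl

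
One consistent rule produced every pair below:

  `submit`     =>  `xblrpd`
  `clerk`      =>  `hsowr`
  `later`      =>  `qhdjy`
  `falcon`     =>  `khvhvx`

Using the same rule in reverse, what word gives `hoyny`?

Shifts by position in submit: pos 0: s→x (+5), pos 1: u→b (+7), pos 2: b→l (+10), pos 3: m→r (+5), pos 4: i→p (+7), pos 5: t→d (+10) — repeating every 3. A repeating key of period 3 is used — shifts +5, +7, +10 over and over.
Reversing it on hoyny: h−5=c, o−7=h, y−10=o, n−5=i, y−7=r.

choir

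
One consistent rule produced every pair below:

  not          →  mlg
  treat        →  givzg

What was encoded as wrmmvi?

dinner

Each pair mirrors across the alphabet (n↔m, o↔l, t↔g): positions sum to 25. Each letter is replaced by its mirror in the alphabet: a↔z, b↔y, c↔x, and so on (the Atbash cipher).
Decoding wrmmvi: w↔d, r↔i, m↔n, m↔n, v↔e, i↔r.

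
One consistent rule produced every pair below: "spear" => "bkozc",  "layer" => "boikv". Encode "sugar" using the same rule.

bkqec

The output letters match the input read backwards, each shifted +10: spear reversed is raeps. The word is reversed, then every letter is shifted forward by 10.
For sugar: reverse → ragus; then shift: r+10=b, a+10=k, g+10=q, u+10=e, s+10=c.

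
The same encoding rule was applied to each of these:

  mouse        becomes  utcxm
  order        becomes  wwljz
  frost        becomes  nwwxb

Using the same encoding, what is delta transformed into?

It's a Vigenère-style cipher with numeric key [8,5]: position i shifts by key[i mod 2].
Applying it to delta: d+8=l, e+5=j, l+8=t, t+5=y, a+8=i.

ljtyi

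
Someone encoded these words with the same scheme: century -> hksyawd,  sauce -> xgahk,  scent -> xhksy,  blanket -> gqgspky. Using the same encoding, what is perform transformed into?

The shift depends on letter class: consonant c→h is +5, but vowel e→k is +6. Two shifts are in play — +6 for a/e/i/o/u, +5 for every other letter.
For perform: p(cons)+5=u, e(vowel)+6=k, r(cons)+5=w, f(cons)+5=k, o(vowel)+6=u, r(cons)+5=w, m(cons)+5=r.

ukwkuwr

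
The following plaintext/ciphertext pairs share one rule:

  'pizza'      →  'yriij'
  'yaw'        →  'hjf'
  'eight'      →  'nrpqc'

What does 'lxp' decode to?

cog

Compare letters: p→y is +9, i→r is +9, z→i is +9 — a constant shift. Each letter is shifted forward by 9 in the alphabet (a Caesar shift of +9).
Decoding lxp: l−9=c, x−9=o, p−9=g.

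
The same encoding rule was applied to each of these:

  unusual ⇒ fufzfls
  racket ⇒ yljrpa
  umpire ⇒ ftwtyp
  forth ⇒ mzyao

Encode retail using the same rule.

ypalts

Two shifts are in play — +11 for a/e/i/o/u, +7 for every other letter.
For retail: r(cons)+7=y, e(vowel)+11=p, t(cons)+7=a, a(vowel)+11=l, i(vowel)+11=t, l(cons)+7=s.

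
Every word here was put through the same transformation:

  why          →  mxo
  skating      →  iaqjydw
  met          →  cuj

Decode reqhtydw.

Compare letters: w→m is +16, h→x is +16, y→o is +16 — a constant shift. It's a constant shift of +16 (ROT16).
Undoing it on reqhtydw: r−16=b, e−16=o, q−16=a, h−16=r, t−16=d, y−16=i, d−16=n, w−16=g.

boarding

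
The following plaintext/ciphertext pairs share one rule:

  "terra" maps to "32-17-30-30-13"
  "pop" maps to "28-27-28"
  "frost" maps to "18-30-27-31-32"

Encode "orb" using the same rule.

27-30-14

t is letter #20 and maps to 32: an offset of 12. Each letter is replaced by its alphabet position (a=1..z=26) + 12.
On orb: o=15→27, r=18→30, b=2→14.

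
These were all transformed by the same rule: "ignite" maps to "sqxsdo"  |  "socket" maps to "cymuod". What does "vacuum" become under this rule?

fkmeew

Compare letters: i→s is +10, g→q is +10, n→x is +10 — a constant shift. This is a Caesar cipher with shift 10.
Applying it to vacuum: v+10=f, a+10=k, c+10=m, u+10=e, u+10=e, m+10=w.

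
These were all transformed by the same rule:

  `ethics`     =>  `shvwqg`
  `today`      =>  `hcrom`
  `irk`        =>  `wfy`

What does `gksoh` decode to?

Compare letters: e→s is +14, t→h is +14, h→v is +14 — a constant shift. It's a constant shift of +14 (ROT14).
Undoing it on gksoh: g−14=s, k−14=w, s−14=e, o−14=a, h−14=t.

sweat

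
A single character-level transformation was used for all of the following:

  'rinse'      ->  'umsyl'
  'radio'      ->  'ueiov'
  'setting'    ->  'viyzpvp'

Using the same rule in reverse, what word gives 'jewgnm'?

garage

In rinse: r→u is +3, i→m is +4, n→s is +5, s→y is +6 — the shift increases by 1 each position. Letter i (0-indexed) is shifted by i+3, so successive shifts are 3, 4, 5, ….
Reversing it on jewgnm: j−3=g, e−4=a, w−5=r, g−6=a, n−7=g, m−8=e.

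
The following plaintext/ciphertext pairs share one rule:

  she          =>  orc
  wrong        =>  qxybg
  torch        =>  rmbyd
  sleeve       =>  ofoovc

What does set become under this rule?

doc

The output letters match the input read backwards, each shifted +10: she reversed is ehs. Read the word backwards and shift each letter +10.
For set: reverse → tes; then shift: t+10=d, e+10=o, s+10=c.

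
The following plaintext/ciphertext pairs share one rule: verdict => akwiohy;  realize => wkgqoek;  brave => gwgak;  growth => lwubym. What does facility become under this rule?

kghoqoyd

The shift depends on letter class: consonant v→a is +5, but vowel e→k is +6. Two shifts are in play — +6 for a/e/i/o/u, +5 for every other letter.
On facility: f(cons)+5=k, a(vowel)+6=g, c(cons)+5=h, i(vowel)+6=o, l(cons)+5=q, i(vowel)+6=o, t(cons)+5=y, y(cons)+5=d.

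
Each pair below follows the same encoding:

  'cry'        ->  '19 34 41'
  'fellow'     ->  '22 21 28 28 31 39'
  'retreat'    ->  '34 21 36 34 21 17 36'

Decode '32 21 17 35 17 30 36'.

peasant

c is letter #3 and maps to 19: an offset of 16. Letters become their 1-based position plus 16 (so a→17, b→18, …).
Undoing it on 32 21 17 35 17 30 36: 32→(32−16)÷1=16=p, 21→(21−16)÷1=5=e, 17→(17−16)÷1=1=a, 35→(35−16)÷1=19=s, 17→(17−16)÷1=1=a, 30→(30−16)÷1=14=n, 36→(36−16)÷1=20=t.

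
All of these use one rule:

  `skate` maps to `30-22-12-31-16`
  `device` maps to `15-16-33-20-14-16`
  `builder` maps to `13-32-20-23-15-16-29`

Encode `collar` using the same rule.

14-26-23-23-12-29

s is letter #19 and maps to 30: an offset of 11. The number is (letter's place in the alphabet, a=1) + 11.
Applying it to collar: c=3→14, o=15→26, l=12→23, l=12→23, a=1→12, r=18→29.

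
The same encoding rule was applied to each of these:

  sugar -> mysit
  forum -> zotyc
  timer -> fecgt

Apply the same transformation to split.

mhjef

s(18)→m(12) and u(20)→y(24) fit y≡19x+8 (mod 26); the inverse of 19 mod 26 is 11. Treating letters as 0–25, the rule is x ↦ 19x + 8 (mod 26).
Applying it to split: s(18)→19·18+8≡12=m; p(15)→19·15+8≡7=h; l(11)→19·11+8≡9=j; i(8)→19·8+8≡4=e; t(19)→19·19+8≡5=f (all mod 26).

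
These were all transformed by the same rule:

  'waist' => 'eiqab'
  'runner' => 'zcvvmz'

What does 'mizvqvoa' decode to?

Compare letters: w→e is +8, a→i is +8, i→q is +8 — a constant shift. Each letter is shifted forward by 8 in the alphabet (a Caesar shift of +8).
Undoing it on mizvqvoa: m−8=e, i−8=a, z−8=r, v−8=n, q−8=i, v−8=n, o−8=g, a−8=s.

earnings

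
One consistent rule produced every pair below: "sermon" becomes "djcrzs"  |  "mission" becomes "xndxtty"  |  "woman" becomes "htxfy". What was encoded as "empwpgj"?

Shifts by position in sermon: pos 0: s→d (+11), pos 1: e→j (+5), pos 2: r→c (+11), pos 3: m→r (+5) — repeating every 2. It's a Vigenère-style cipher with numeric key [11,5]: position i shifts by key[i mod 2].
Reversing it on empwpgj: e−11=t, m−5=h, p−11=e, w−5=r, p−11=e, g−5=b, j−11=y.

thereby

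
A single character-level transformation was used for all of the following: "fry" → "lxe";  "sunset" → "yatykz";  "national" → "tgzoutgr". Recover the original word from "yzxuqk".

This is a Caesar cipher with shift 6.
Undoing it on yzxuqk: y−6=s, z−6=t, x−6=r, u−6=o, q−6=k, k−6=e.

stroke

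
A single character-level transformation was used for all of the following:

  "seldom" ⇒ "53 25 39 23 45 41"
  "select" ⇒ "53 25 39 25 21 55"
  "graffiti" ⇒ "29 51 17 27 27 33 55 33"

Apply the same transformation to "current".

s(#19)→53 and e(#5)→25: differences scale by 2, so n = 2·pos + 15. Each letter becomes 2×(its alphabet position, a=1..z=26) + 15.
For current: c=3→21, u=21→57, r=18→51, r=18→51, e=5→25, n=14→43, t=20→55.

21 57 51 51 25 43 55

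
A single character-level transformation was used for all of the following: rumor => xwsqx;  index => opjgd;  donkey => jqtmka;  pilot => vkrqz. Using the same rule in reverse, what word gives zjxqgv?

The shifts repeat in a cycle of length 2: positions 0,1,… shift by +6, +2, then the pattern repeats.
Reversing it on zjxqgv: z−6=t, j−2=h, x−6=r, q−2=o, g−6=a, v−2=t.

throat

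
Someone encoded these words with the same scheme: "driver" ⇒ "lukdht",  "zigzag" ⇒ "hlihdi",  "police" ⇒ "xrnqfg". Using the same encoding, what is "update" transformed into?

Shifts by position in driver: pos 0: d→l (+8), pos 1: r→u (+3), pos 2: i→k (+2), pos 3: v→d (+8), pos 4: e→h (+3), pos 5: r→t (+2) — repeating every 3. The shifts repeat in a cycle of length 3: positions 0,1,… shift by +8, +3, +2, then the pattern repeats.
For update: u+8=c, p+3=s, d+2=f, a+8=i, t+3=w, e+2=g.

csfiwg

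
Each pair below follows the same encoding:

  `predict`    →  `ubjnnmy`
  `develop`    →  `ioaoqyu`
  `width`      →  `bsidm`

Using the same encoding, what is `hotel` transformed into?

myyoq

Shifts by position in predict: pos 0: p→u (+5), pos 1: r→b (+10), pos 2: e→j (+5), pos 3: d→n (+10) — repeating every 2. It's a Vigenère-style cipher with numeric key [5,10]: position i shifts by key[i mod 2].
On hotel: h+5=m, o+10=y, t+5=y, e+10=o, l+5=q.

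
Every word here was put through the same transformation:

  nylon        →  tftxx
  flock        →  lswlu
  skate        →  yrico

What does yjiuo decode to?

scale

Letter i (0-indexed) is shifted by i+6, so successive shifts are 6, 7, 8, ….
Undoing it on yjiuo: y−6=s, j−7=c, i−8=a, u−9=l, o−10=e.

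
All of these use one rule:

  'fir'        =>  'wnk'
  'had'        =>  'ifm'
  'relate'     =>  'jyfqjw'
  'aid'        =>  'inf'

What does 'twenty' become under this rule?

The output letters match the input read backwards, each shifted +5: fir reversed is rif. The word is reversed, then every letter is shifted forward by 5.
For twenty: reverse → ytnewt; then shift: y+5=d, t+5=y, n+5=s, e+5=j, w+5=b, t+5=y.

dysjby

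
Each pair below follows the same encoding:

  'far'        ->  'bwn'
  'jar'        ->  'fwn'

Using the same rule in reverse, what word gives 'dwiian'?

hammer

Compare letters: f→b is +22, a→w is +22, r→n is +22 — a constant shift. It's a constant shift of +22 (ROT22).
Decoding dwiian: d−22=h, w−22=a, i−22=m, i−22=m, a−22=e, n−22=r.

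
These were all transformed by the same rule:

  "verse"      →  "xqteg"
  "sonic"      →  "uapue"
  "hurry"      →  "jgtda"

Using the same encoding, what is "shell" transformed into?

utgxn

Shifts by position in verse: pos 0: v→x (+2), pos 1: e→q (+12), pos 2: r→t (+2), pos 3: s→e (+12) — repeating every 2. It's a Vigenère-style cipher with numeric key [2,12]: position i shifts by key[i mod 2].
For shell: s+2=u, h+12=t, e+2=g, l+12=x, l+2=n.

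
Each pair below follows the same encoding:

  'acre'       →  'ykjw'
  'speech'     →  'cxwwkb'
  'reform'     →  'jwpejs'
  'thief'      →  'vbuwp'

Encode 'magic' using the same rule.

a(0)→y(24) and c(2)→k(10) fit y≡19x+24 (mod 26); the inverse of 19 mod 26 is 11. This is an affine cipher: with a=0,…,z=25, each position x becomes (19x+24) mod 26.
Applying it to magic: m(12)→19·12+24≡18=s; a(0)→19·0+24≡24=y; g(6)→19·6+24≡8=i; i(8)→19·8+24≡20=u; c(2)→19·2+24≡10=k (all mod 26).

syiuk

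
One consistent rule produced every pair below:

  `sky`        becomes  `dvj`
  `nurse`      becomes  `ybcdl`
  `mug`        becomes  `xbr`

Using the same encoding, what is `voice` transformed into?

The shift depends on letter class: consonant s→d is +11, but vowel u→b is +7. Two shifts are in play — +7 for a/e/i/o/u, +11 for every other letter.
For voice: v(cons)+11=g, o(vowel)+7=v, i(vowel)+7=p, c(cons)+11=n, e(vowel)+7=l.

gvpnl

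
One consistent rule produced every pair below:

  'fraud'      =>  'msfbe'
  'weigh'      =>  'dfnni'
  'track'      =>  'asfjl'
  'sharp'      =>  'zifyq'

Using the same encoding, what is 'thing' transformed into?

ainuh

A repeating key of period 3 is used — shifts +7, +1, +5 over and over.
For thing: t+7=a, h+1=i, i+5=n, n+7=u, g+1=h.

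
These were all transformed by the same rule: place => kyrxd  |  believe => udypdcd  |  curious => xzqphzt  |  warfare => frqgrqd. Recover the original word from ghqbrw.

Each letter's alphabet position (a=0..z=25) is mapped through 3·x+17 mod 26 — an affine cipher.
Undoing it on ghqbrw: g(6)→9·(6−17)≡5=f; h(7)→9·(7−17)≡14=o; q(16)→9·(16−17)≡17=r; b(1)→9·(1−17)≡12=m; r(17)→9·(17−17)≡0=a; w(22)→9·(22−17)≡19=t (all mod 26).

format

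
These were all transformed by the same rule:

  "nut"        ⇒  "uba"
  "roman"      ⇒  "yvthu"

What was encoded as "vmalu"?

often

Compare letters: n→u is +7, u→b is +7, t→a is +7 — a constant shift. It's a constant shift of +7 (ROT7).
Undoing it on vmalu: v−7=o, m−7=f, a−7=t, l−7=e, u−7=n.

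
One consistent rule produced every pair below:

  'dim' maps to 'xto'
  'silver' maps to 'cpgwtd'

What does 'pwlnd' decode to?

scale

The output letters match the input read backwards, each shifted +11: dim reversed is mid. Two steps: reverse the string, then apply a Caesar shift of +11.
Decoding pwlnd: shift back: p−11=e, w−11=l, l−11=a, n−11=c, d−11=s → elacs; then reverse → scale.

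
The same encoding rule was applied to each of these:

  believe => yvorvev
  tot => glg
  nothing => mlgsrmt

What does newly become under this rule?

Each letter is replaced by its mirror in the alphabet: a↔z, b↔y, c↔x, and so on (the Atbash cipher).
For newly: n↔m, e↔v, w↔d, l↔o, y↔b.

mvdob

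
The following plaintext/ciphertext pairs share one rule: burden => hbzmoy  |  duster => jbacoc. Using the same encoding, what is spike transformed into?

Letter i (0-indexed) is shifted by i+6, so successive shifts are 6, 7, 8, ….
For spike: s+6=y, p+7=w, i+8=q, k+9=t, e+10=o.

ywqto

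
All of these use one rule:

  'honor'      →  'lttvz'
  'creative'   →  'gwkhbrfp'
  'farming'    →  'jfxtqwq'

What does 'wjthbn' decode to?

senate

Each letter shifts forward by (position + 4), i.e. 4, 5, 6, … — the shift grows by one for each successive letter.
Reversing it on wjthbn: w−4=s, j−5=e, t−6=n, h−7=a, b−8=t, n−9=e.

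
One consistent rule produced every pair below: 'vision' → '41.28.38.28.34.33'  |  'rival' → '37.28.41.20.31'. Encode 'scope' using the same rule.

38.22.34.35.24

v is letter #22 and maps to 41: an offset of 19. Each letter is replaced by its alphabet position (a=1..z=26) + 19.
On scope: s=19→38, c=3→22, o=15→34, p=16→35, e=5→24.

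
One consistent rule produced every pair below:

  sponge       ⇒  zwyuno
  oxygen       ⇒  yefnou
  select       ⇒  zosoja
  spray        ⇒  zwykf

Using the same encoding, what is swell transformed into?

zdoss

The shift depends on letter class: consonant s→z is +7, but vowel o→y is +10. Two shifts are in play — +10 for a/e/i/o/u, +7 for every other letter.
For swell: s(cons)+7=z, w(cons)+7=d, e(vowel)+10=o, l(cons)+7=s, l(cons)+7=s.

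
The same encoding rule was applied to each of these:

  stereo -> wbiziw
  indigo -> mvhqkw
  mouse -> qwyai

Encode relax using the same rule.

Shifts by position in stereo: pos 0: s→w (+4), pos 1: t→b (+8), pos 2: e→i (+4), pos 3: r→z (+8) — repeating every 2. A repeating key of period 2 is used — shifts +4, +8 over and over.
On relax: r+4=v, e+8=m, l+4=p, a+8=i, x+4=b.

vmpib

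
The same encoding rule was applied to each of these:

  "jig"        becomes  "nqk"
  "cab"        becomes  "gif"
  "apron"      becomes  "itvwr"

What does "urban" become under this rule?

The shift depends on letter class: consonant j→n is +4, but vowel i→q is +8. The rule splits by letter class: vowels +8, consonants +4.
For urban: u(vowel)+8=c, r(cons)+4=v, b(cons)+4=f, a(vowel)+8=i, n(cons)+4=r.

cvfir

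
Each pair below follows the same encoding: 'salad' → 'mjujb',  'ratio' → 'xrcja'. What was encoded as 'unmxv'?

Read the word backwards and shift each letter +9.
Undoing it on unmxv: shift back: u−9=l, n−9=e, m−9=d, x−9=o, v−9=m → ledom; then reverse → model.

model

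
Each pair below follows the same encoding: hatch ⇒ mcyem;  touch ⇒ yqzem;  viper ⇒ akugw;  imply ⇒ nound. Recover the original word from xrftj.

Shifts by position in hatch: pos 0: h→m (+5), pos 1: a→c (+2), pos 2: t→y (+5), pos 3: c→e (+2) — repeating every 2. The shifts repeat in a cycle of length 2: positions 0,1,… shift by +5, +2, then the pattern repeats.
Decoding xrftj: x−5=s, r−2=p, f−5=a, t−2=r, j−5=e.

spare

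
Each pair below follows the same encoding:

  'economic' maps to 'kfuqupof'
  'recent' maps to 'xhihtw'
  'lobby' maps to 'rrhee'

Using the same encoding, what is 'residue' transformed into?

Shifts by position in economic: pos 0: e→k (+6), pos 1: c→f (+3), pos 2: o→u (+6), pos 3: n→q (+3) — repeating every 2. It's a Vigenère-style cipher with numeric key [6,3]: position i shifts by key[i mod 2].
On residue: r+6=x, e+3=h, s+6=y, i+3=l, d+6=j, u+3=x, e+6=k.

xhyljxk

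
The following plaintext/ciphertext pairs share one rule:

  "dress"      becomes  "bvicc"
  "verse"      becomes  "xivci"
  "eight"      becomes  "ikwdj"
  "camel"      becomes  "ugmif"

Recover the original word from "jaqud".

touch

d(3)→b(1) and r(17)→v(21) fit y≡7x+6 (mod 26); the inverse of 7 mod 26 is 15. Treating letters as 0–25, the rule is x ↦ 7x + 6 (mod 26).
Decoding jaqud: j(9)→15·(9−6)≡19=t; a(0)→15·(0−6)≡14=o; q(16)→15·(16−6)≡20=u; u(20)→15·(20−6)≡2=c; d(3)→15·(3−6)≡7=h (all mod 26).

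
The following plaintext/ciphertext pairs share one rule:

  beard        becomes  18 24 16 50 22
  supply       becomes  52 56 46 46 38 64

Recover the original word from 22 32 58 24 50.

diver

The formula is n = 2×(alphabet index, a=1) + 14.
Undoing it on 22 32 58 24 50: 22→(22−14)÷2=4=d, 32→(32−14)÷2=9=i, 58→(58−14)÷2=22=v, 24→(24−14)÷2=5=e, 50→(50−14)÷2=18=r.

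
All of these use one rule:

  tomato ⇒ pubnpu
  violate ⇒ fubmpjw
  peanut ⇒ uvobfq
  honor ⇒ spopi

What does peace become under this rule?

fdbfq

The output letters match the input read backwards, each shifted +1: tomato reversed is otamot. Two steps: reverse the string, then apply a Caesar shift of +1.
On peace: reverse → ecaep; then shift: e+1=f, c+1=d, a+1=b, e+1=f, p+1=q.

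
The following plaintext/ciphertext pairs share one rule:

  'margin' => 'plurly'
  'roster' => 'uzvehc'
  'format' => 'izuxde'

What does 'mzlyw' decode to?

The shifts repeat in a cycle of length 2: positions 0,1,… shift by +3, +11, then the pattern repeats.
Decoding mzlyw: m−3=j, z−11=o, l−3=i, y−11=n, w−3=t.

joint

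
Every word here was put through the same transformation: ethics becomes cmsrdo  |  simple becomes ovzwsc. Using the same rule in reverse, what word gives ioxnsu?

Two steps: reverse the string, then apply a Caesar shift of +10.
Undoing it on ioxnsu: shift back: i−10=y, o−10=e, x−10=n, n−10=d, s−10=i, u−10=k → yendik; then reverse → kidney.

kidney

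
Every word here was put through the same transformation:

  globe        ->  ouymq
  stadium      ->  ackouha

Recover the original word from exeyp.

wound

Letter i (0-indexed) is shifted by i+8, so successive shifts are 8, 9, 10, ….
Reversing it on exeyp: e−8=w, x−9=o, e−10=u, y−11=n, p−12=d.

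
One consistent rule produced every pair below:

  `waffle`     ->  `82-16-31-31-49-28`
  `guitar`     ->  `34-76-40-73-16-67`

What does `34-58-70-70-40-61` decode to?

gossip

w(#23)→82 and a(#1)→16: differences scale by 3, so n = 3·pos + 13. With a=1..z=26, the number is 3·pos + 13.
Decoding 34-58-70-70-40-61: 34→(34−13)÷3=7=g, 58→(58−13)÷3=15=o, 70→(70−13)÷3=19=s, 70→(70−13)÷3=19=s, 40→(40−13)÷3=9=i, 61→(61−13)÷3=16=p.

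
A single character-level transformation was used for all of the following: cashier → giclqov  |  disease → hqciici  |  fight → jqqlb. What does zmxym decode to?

It's a Vigenère-style cipher with numeric key [4,8,10]: position i shifts by key[i mod 3].
Undoing it on zmxym: z−4=v, m−8=e, x−10=n, y−4=u, m−8=e.

venue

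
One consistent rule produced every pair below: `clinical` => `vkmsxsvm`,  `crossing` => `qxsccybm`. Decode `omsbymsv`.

The output letters match the input read backwards, each shifted +10: clinical reversed is lacinilc. Read the word backwards and shift each letter +10.
Undoing it on omsbymsv: shift back: o−10=e, m−10=c, s−10=i, b−10=r, y−10=o, m−10=c, s−10=i, v−10=l → ecirocil; then reverse → licorice.

licorice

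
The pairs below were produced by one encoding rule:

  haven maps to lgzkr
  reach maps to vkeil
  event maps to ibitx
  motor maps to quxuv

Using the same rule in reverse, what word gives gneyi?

chase

Shifts by position in haven: pos 0: h→l (+4), pos 1: a→g (+6), pos 2: v→z (+4), pos 3: e→k (+6) — repeating every 2. A repeating key of period 2 is used — shifts +4, +6 over and over.
Decoding gneyi: g−4=c, n−6=h, e−4=a, y−6=s, i−4=e.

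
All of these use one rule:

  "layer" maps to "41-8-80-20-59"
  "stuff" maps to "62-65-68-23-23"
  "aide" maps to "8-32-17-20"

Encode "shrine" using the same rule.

62-29-59-32-47-20

With a=1..z=26, the number is 3·pos + 5.
Applying it to shrine: s=19→62, h=8→29, r=18→59, i=9→32, n=14→47, e=5→20.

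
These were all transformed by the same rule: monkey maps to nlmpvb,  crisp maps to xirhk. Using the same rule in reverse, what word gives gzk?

tap

Each pair mirrors across the alphabet (m↔n, o↔l, n↔m): positions sum to 25. This is the alphabet-reversal cipher (Atbash): a becomes z, b becomes y, etc.
Decoding gzk: g↔t, z↔a, k↔p.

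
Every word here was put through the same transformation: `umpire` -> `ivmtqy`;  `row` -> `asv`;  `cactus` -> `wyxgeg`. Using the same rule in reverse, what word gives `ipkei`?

The word is reversed, then every letter is shifted forward by 4.
Decoding ipkei: shift back: i−4=e, p−4=l, k−4=g, e−4=a, i−4=e → elgae; then reverse → eagle.

eagle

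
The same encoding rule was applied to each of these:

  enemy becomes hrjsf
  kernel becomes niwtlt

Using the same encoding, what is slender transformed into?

vpjtkma

In enemy: e→h is +3, n→r is +4, e→j is +5, m→s is +6 — the shift increases by 1 each position. Letter i (0-indexed) is shifted by i+3, so successive shifts are 3, 4, 5, ….
Applying it to slender: s+3=v, l+4=p, e+5=j, n+6=t, d+7=k, e+8=m, r+9=a.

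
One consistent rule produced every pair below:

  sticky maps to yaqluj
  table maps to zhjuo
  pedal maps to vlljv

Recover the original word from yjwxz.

Each letter shifts forward by (position + 6), i.e. 6, 7, 8, … — the shift grows by one for each successive letter.
Reversing it on yjwxz: y−6=s, j−7=c, w−8=o, x−9=o, z−10=p.

scoop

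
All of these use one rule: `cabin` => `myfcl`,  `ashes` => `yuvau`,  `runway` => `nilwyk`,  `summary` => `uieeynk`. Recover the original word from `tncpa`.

This is an affine cipher: with a=0,…,z=25, each position x becomes (7x+24) mod 26.
Undoing it on tncpa: t(19)→15·(19−24)≡3=d; n(13)→15·(13−24)≡17=r; c(2)→15·(2−24)≡8=i; p(15)→15·(15−24)≡21=v; a(0)→15·(0−24)≡4=e (all mod 26).

drive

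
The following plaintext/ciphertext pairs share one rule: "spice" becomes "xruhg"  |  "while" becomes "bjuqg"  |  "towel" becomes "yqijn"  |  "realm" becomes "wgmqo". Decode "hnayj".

cloth

It's a Vigenère-style cipher with numeric key [5,2,12]: position i shifts by key[i mod 3].
Undoing it on hnayj: h−5=c, n−2=l, a−12=o, y−5=t, j−2=h.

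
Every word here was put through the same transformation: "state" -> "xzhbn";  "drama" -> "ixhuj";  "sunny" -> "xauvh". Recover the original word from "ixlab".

dress

Each letter shifts forward by (position + 5), i.e. 5, 6, 7, … — the shift grows by one for each successive letter.
Undoing it on ixlab: i−5=d, x−6=r, l−7=e, a−8=s, b−9=s.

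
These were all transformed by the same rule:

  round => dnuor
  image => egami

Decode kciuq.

The output letters match the input read backwards: round reversed is dnuor. It's just the letters in reverse order.
Reversing it on kciuq: then reverse → quick.

quick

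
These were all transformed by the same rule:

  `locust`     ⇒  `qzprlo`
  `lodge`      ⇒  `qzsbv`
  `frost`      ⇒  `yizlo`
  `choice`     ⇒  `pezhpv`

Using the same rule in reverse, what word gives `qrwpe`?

l(11)→q(16) and o(14)→z(25) fit y≡3x+9 (mod 26); the inverse of 3 mod 26 is 9. This is an affine cipher: with a=0,…,z=25, each position x becomes (3x+9) mod 26.
Reversing it on qrwpe: q(16)→9·(16−9)≡11=l; r(17)→9·(17−9)≡20=u; w(22)→9·(22−9)≡13=n; p(15)→9·(15−9)≡2=c; e(4)→9·(4−9)≡7=h (all mod 26).

lunch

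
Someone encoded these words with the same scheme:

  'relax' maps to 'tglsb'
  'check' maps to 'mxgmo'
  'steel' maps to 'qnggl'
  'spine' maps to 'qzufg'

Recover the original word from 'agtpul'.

gerbil

r(17)→t(19) and e(4)→g(6) fit y≡23x+18 (mod 26); the inverse of 23 mod 26 is 17. Treating letters as 0–25, the rule is x ↦ 23x + 18 (mod 26).
Decoding agtpul: a(0)→17·(0−18)≡6=g; g(6)→17·(6−18)≡4=e; t(19)→17·(19−18)≡17=r; p(15)→17·(15−18)≡1=b; u(20)→17·(20−18)≡8=i; l(11)→17·(11−18)≡11=l (all mod 26).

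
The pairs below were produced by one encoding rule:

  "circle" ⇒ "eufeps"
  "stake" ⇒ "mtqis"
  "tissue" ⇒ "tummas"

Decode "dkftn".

north

c(2)→e(4) and i(8)→u(20) fit y≡7x+16 (mod 26); the inverse of 7 mod 26 is 15. This is an affine cipher: with a=0,…,z=25, each position x becomes (7x+16) mod 26.
Undoing it on dkftn: d(3)→15·(3−16)≡13=n; k(10)→15·(10−16)≡14=o; f(5)→15·(5−16)≡17=r; t(19)→15·(19−16)≡19=t; n(13)→15·(13−16)≡7=h (all mod 26).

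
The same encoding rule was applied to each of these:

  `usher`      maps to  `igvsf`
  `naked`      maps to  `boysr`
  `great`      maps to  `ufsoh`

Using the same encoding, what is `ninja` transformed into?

Compare letters: u→i is +14, s→g is +14, h→v is +14 — a constant shift. Every letter moves 14 places later in the alphabet, wrapping around z→a.
For ninja: n+14=b, i+14=w, n+14=b, j+14=x, a+14=o.

bwbxo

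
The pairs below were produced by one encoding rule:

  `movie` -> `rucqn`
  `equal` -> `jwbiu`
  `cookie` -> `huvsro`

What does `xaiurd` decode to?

submit

The shift increases by 1 at each position, starting from +5: 5, 6, 7, ….
Decoding xaiurd: x−5=s, a−6=u, i−7=b, u−8=m, r−9=i, d−10=t.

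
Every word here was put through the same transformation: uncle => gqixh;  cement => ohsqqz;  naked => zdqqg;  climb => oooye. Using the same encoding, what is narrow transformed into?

The shifts repeat in a cycle of length 3: positions 0,1,… shift by +12, +3, +6, then the pattern repeats.
For narrow: n+12=z, a+3=d, r+6=x, r+12=d, o+3=r, w+6=c.

zdxdrc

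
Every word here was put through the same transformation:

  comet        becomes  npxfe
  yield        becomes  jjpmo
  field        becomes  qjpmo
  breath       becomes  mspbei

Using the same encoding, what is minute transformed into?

xjyvef

Shifts by position in comet: pos 0: c→n (+11), pos 1: o→p (+1), pos 2: m→x (+11), pos 3: e→f (+1) — repeating every 2. It's a Vigenère-style cipher with numeric key [11,1]: position i shifts by key[i mod 2].
On minute: m+11=x, i+1=j, n+11=y, u+1=v, t+11=e, e+1=f.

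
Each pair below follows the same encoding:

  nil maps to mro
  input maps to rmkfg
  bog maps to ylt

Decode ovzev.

leave

Each letter is replaced by its mirror in the alphabet: a↔z, b↔y, c↔x, and so on (the Atbash cipher).
Reversing it on ovzev: o↔l, v↔e, z↔a, e↔v, v↔e.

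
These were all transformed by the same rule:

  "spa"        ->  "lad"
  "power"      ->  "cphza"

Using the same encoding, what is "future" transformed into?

pcfefq

Two steps: reverse the string, then apply a Caesar shift of +11.
For future: reverse → erutuf; then shift: e+11=p, r+11=c, u+11=f, t+11=e, u+11=f, f+11=q.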